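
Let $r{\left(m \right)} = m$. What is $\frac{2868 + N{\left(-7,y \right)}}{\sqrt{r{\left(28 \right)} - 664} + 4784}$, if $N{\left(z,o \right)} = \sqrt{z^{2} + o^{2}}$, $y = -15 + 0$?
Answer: $\frac{3430128}{5721823} + \frac{1196 \sqrt{274}}{5721823} - \frac{1434 i \sqrt{159}}{5721823} - \frac{i \sqrt{43566}}{11443646} \approx 0.60294 - 0.0031784 i$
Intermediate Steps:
$y = -15$
$N{\left(z,o \right)} = \sqrt{o^{2} + z^{2}}$
$\frac{2868 + N{\left(-7,y \right)}}{\sqrt{r{\left(28 \right)} - 664} + 4784} = \frac{2868 + \sqrt{\left(-15\right)^{2} + \left(-7\right)^{2}}}{\sqrt{28 - 664} + 4784} = \frac{2868 + \sqrt{225 + 49}}{\sqrt{-636} + 4784} = \frac{2868 + \sqrt{274}}{2 i \sqrt{159} + 4784} = \frac{2868 + \sqrt{274}}{4784 + 2 i \sqrt{159}}$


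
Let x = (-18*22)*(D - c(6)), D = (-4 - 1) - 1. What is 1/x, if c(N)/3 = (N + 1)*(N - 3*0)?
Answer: 1/52272 ≈ 1.9131e-5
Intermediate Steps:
D = -6 (D = -5 - 1 = -6)
c(N) = 3*N*(1 + N) (c(N) = 3*((N + 1)*(N - 3*0)) = 3*((1 + N)*(N + 0)) = 3*((1 + N)*N) = 3*(N*(1 + N)) = 3*N*(1 + N))
x = 52272 (x = (-18*22)*(-6 - 3*6*(1 + 6)) = -396*(-6 - 3*6*7) = -396*(-6 - 1*126) = -396*(-6 - 126) = -396*(-132) = 52272)
1/x = 1/52272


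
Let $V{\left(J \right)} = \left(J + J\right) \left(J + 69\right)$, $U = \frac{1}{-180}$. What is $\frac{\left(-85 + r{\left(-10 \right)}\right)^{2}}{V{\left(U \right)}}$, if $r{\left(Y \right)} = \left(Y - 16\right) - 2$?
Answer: $- \frac{206857800}{12419} \approx -16657.0$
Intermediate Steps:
$r{\left(Y \right)} = -18 + Y$ ($r{\left(Y \right)} = \left(Y - 16\right) - 2 = \left(-16 + Y\right) - 2 = -18 + Y$)
$U = - \frac{1}{180} \approx -0.0055556$
$V{\left(J \right)} = 2 J \left(69 + J\right)$
$\frac{\left(-85 + r{\left(-10 \right)}\right)^{2}}{V{\left(U \right)}} = \frac{\left(-85 - 28\right)^{2}}{2 \left(- \frac{1}{180}\right) \left(69 - \frac{1}{180}\right)} = \frac{\left(-85 - 28\right)^{2}}{2 \left(- \frac{1}{180}\right) \frac{12419}{180}} = \frac{\left(-113\right)^{2}}{- \frac{12419}{16200}} = 12769 \left(- \frac{16200}{12419}\right) = - \frac{206857800}{12419}$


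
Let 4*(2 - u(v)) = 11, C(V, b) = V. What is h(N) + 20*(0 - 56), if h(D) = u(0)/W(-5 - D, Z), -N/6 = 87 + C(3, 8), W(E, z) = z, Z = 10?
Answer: -44803/40 ≈ -1120.1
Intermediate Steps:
u(v) = -¾ (u(v) = 2 - ¼*11 = 2 - 11/4 = -¾)
N = -540 (N = -6*(87 + 3) = -6*90 = -540)
h(D) = -3/40 (h(D) = -¾/10 = -¾*⅒ = -3/40)
h(N) + 20*(0 - 56) = -3/40 + 20*(0 - 56) = -3/40 + 20*(-56) = -3/40 - 1120 = -44803/40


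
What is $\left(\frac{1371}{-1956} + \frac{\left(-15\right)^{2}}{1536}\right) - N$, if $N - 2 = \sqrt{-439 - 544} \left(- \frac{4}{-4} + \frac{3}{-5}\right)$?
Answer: $- \frac{213183}{83456} - \frac{2 i \sqrt{983}}{5} \approx -2.5544 - 12.541 i$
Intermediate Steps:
$N = 2 + \frac{2 i \sqrt{983}}{5}$ ($N = 2 + \sqrt{-439 - 544} \left(- \frac{4}{-4} + \frac{3}{-5}\right) = 2 + \sqrt{-983} \left(\left(-4\right) \left(- \frac{1}{4}\right) + 3 \left(- \frac{1}{5}\right)\right) = 2 + i \sqrt{983} \left(1 - \frac{3}{5}\right) = 2 + i \sqrt{983} \cdot \frac{2}{5} = 2 + \frac{2 i \sqrt{983}}{5} \approx 2.0 + 12.541 i$)
$\left(\frac{1371}{-1956} + \frac{\left(-15\right)^{2}}{1536}\right) - N = \left(\frac{1371}{-1956} + \frac{\left(-15\right)^{2}}{1536}\right) - \left(2 + \frac{2 i \sqrt{983}}{5}\right) = \left(1371 \left(- \frac{1}{1956}\right) + 225 \cdot \frac{1}{1536}\right) - \left(2 + \frac{2 i \sqrt{983}}{5}\right) = \left(- \frac{457}{652} + \frac{75}{512}\right) - \left(2 + \frac{2 i \sqrt{983}}{5}\right) = - \frac{46271}{83456} - \left(2 + \frac{2 i \sqrt{983}}{5}\right) = - \frac{213183}{83456} - \frac{2 i \sqrt{983}}{5}$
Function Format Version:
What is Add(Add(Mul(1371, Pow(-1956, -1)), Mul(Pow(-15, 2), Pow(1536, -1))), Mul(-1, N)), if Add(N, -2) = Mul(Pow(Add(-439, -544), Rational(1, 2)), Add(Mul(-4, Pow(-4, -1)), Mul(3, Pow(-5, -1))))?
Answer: Add(Rational(-213183, 83456), Mul(Rational(-2, 5), I, Pow(983, Rational(1, 2)))) ≈ Add(-2.5544, Mul(-12.541, I))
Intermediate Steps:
N = Add(2, Mul(Rational(2, 5), I, Pow(983, Rational(1, 2)))) (N = Add(2, Mul(Pow(Add(-439, -544), Rational(1, 2)), Add(Mul(-4, Pow(-4, -1)), Mul(3, Pow(-5, -1))))) = Add(2, Mul(Pow(-983, Rational(1, 2)), Add(Mul(-4, Rational(-1, 4)), Mul(3, Rational(-1, 5))))) = Add(2, Mul(Mul(I, Pow(983, Rational(1, 2))), Add(1, Rational(-3, 5)))) = Add(2, Mul(Mul(I, Pow(983, Rational(1, 2))), Rational(2, 5))) = Add(2, Mul(Rational(2, 5), I, Pow(983, Rational(1, 2)))) ≈ Add(2.0000, Mul(12.541, I)))
Add(Add(Mul(1371, Pow(-1956, -1)), Mul(Pow(-15, 2), Pow(1536, -1))), Mul(-1, N)) = Add(Add(Mul(1371, Pow(-1956, -1)), Mul(Pow(-15, 2), Pow(1536, -1))), Mul(-1, Add(2, Mul(Rational(2, 5), I, Pow(983, Rational(1, 2)))))) = Add(Add(Mul(1371, Rational(-1, 1956)), Mul(225, Rational(1, 1536))), Add(-2, Mul(Rational(-2, 5), I, Pow(983, Rational(1, 2))))) = Add(Add(Rational(-457, 652), Rational(75, 512)), Add(-2, Mul(Rational(-2, 5), I, Pow(983, Rational(1, 2))))) = Add(Rational(-46271, 83456), Add(-2, Mul(Rational(-2, 5), I, Pow(983, Rational(1, 2))))) = Add(Rational(-213183, 83456), Mul(Rational(-2, 5), I, Pow(983, Rational(1, 2))))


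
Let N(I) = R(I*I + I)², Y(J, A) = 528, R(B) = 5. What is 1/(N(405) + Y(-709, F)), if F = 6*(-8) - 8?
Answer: 1/553 ≈ 0.0018083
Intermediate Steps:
F = -56 (F = -48 - 8 = -56)
N(I) = 25 (N(I) = 5² = 25)
1/(N(405) + Y(-709, F)) = 1/(25 + 528) = 1/553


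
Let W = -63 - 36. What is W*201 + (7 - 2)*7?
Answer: -19864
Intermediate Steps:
W = -99
W*201 + (7 - 2)*7 = -99*201 + (7 - 2)*7 = -19899 + 5*7 = -19899 + 35 = -19864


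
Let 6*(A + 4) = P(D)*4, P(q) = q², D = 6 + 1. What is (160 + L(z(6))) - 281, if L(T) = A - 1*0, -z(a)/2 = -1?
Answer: -277/3 ≈ -92.333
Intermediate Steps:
z(a) = 2 (z(a) = -2*(-1) = 2)
D = 7
A = 86/3 (A = -4 + (7²*4)/6 = -4 + (49*4)/6 = -4 + (⅙)*196 = -4 + 98/3 = 86/3 ≈ 28.667)
L(T) = 86/3 (L(T) = 86/3 - 1*0 = 86/3 + 0 = 86/3)
(160 + L(z(6))) - 281 = (160 + 86/3) - 281 = 566/3 - 281 = -277/3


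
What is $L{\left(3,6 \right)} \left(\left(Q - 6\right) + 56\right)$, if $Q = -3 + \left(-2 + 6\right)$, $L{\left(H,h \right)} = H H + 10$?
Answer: $969$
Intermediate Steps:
$L{\left(H,h \right)} = 10 + H^{2}$ ($L{\left(H,h \right)} = H^{2} + 10 = 10 + H^{2}$)
$Q = 1$ ($Q = -3 + 4 = 1$)
$L{\left(3,6 \right)} \left(\left(Q - 6\right) + 56\right) = \left(10 + 3^{2}\right) \left(\left(1 - 6\right) + 56\right) = \left(10 + 9\right) \left(\left(1 - 6\right) + 56\right) = 19 \left(-5 + 56\right) = 19 \cdot 51 = 969$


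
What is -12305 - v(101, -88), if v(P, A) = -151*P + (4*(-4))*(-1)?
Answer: 2930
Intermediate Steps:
v(P, A) = 16 - 151*P (v(P, A) = -151*P - 16*(-1) = -151*P + 16 = 16 - 151*P)
-12305 - v(101, -88) = -12305 - (16 - 151*101) = -12305 - (16 - 15251) = -12305 - 1*(-15235) = -12305 + 15235 = 2930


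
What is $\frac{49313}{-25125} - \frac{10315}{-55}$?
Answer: $\frac{51290432}{276375} \approx 185.58$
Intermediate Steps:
$\frac{49313}{-25125} - \frac{10315}{-55} = 49313 \left(- \frac{1}{25125}\right) - - \frac{2063}{11} = - \frac{49313}{25125} + \frac{2063}{11} = \frac{51290432}{276375}$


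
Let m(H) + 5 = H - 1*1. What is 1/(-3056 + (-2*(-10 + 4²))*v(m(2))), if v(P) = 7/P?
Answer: -1/3035 ≈ -0.00032949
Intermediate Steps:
m(H) = -6 + H (m(H) = -5 + (H - 1*1) = -5 + (H - 1) = -5 + (-1 + H) = -6 + H)
1/(-3056 + (-2*(-10 + 4²))*v(m(2))) = 1/(-3056 + (-2*(-10 + 4²))*(7/(-6 + 2))) = 1/(-3056 + (-2*(-10 + 16))*(7/(-4))) = 1/(-3056 + (-2*6)*(7*(-¼))) = 1/(-3056 - 12*(-7/4)) = 1/(-3056 + 21) = 1/(-3035) = -1/3035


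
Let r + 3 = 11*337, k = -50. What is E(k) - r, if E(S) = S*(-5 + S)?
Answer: -954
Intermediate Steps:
r = 3704 (r = -3 + 11*337 = -3 + 3707 = 3704)
E(k) - r = -50*(-5 - 50) - 1*3704 = -50*(-55) - 3704 = 2750 - 3704 = -954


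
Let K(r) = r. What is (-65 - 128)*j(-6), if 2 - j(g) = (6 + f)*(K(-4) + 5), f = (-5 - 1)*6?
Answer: -6176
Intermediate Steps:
f = -36 (f = -6*6 = -36)
j(g) = 32 (j(g) = 2 - (6 - 36)*(-4 + 5) = 2 - (-30) = 2 - 1*(-30) = 2 + 30 = 32)
(-65 - 128)*j(-6) = (-65 - 128)*32 = -193*32 = -6176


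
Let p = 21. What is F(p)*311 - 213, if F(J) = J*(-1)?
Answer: -6744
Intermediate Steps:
F(J) = -J
F(p)*311 - 213 = -1*21*311 - 213 = -21*311 - 213 = -6531 - 213 = -6744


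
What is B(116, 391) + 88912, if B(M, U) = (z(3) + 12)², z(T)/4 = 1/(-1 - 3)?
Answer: 89033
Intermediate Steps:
z(T) = -1 (z(T) = 4/(-1 - 3) = 4/(-4) = 4*(-¼) = -1)
B(M, U) = 121 (B(M, U) = (-1 + 12)² = 11² = 121)
B(116, 391) + 88912 = 121 + 88912 = 89033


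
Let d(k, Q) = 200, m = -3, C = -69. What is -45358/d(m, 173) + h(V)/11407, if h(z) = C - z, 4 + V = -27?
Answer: -258703153/1140700 ≈ -226.79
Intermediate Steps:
V = -31 (V = -4 - 27 = -31)
h(z) = -69 - z
-45358/d(m, 173) + h(V)/11407 = -45358/200 + (-69 - 1*(-31))/11407 = -45358*1/200 + (-69 + 31)*(1/11407) = -22679/100 - 38*1/11407 = -22679/100 - 38/11407 = -258703153/1140700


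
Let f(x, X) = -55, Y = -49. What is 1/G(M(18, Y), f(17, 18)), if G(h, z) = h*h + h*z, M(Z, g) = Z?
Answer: -1/666 ≈ -0.0015015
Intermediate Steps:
G(h, z) = h² + h*z
1/G(M(18, Y), f(17, 18)) = 1/(18*(18 - 55)) = 1/(18*(-37)) = 1/(-666) = -1/666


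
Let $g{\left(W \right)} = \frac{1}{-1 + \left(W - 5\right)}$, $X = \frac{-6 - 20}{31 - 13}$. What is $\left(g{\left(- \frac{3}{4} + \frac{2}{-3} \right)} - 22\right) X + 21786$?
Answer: $\frac{17476196}{801} \approx 21818.0$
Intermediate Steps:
$X = - \frac{13}{9}$ ($X = - \frac{26}{18} = \left(-26\right) \frac{1}{18} = - \frac{13}{9} \approx -1.4444$)
$g{\left(W \right)} = \frac{1}{-6 + W}$ ($g{\left(W \right)} = \frac{1}{-1 + \left(W - 5\right)} = \frac{1}{-1 + \left(-5 + W\right)} = \frac{1}{-6 + W}$)
$\left(g{\left(- \frac{3}{4} + \frac{2}{-3} \right)} - 22\right) X + 21786 = \left(\frac{1}{-6 + \left(- \frac{3}{4} + \frac{2}{-3}\right)} - 22\right) \left(- \frac{13}{9}\right) + 21786 = \left(\frac{1}{-6 + \left(\left(-3\right) \frac{1}{4} + 2 \left(- \frac{1}{3}\right)\right)} - 22\right) \left(- \frac{13}{9}\right) + 21786 = \left(\frac{1}{-6 - \frac{17}{12}} - 22\right) \left(- \frac{13}{9}\right) + 21786 = \left(\frac{1}{- \frac{89}{12}} - 22\right) \left(- \frac{13}{9}\right) + 21786 = \left(- \frac{12}{89} - 22\right) \left(- \frac{13}{9}\right) + 21786 = \left(- \frac{1970}{89}\right) \left(- \frac{13}{9}\right) + 21786 = \frac{25610}{801} + 21786 = \frac{17476196}{801}$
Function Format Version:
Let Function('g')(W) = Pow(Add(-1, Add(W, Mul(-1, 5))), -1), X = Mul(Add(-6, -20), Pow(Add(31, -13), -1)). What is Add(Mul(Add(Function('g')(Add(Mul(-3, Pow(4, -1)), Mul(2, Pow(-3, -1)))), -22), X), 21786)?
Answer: Rational(17476196, 801) ≈ 21818.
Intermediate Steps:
X = Rational(-13, 9) (X = Mul(-26, Pow(18, -1)) = Mul(-26, Rational(1, 18)) = Rational(-13, 9) ≈ -1.4444)
Function('g')(W) = Pow(Add(-6, W), -1) (Function('g')(W) = Pow(Add(-1, Add(W, -5)), -1) = Pow(Add(-1, Add(-5, W)), -1) = Pow(Add(-6, W), -1))
Add(Mul(Add(Function('g')(Add(Mul(-3, Pow(4, -1)), Mul(2, Pow(-3, -1)))), -22), X), 21786) = Add(Mul(Add(Pow(Add(-6, Add(Mul(-3, Pow(4, -1)), Mul(2, Pow(-3, -1)))), -1), -22), Rational(-13, 9)), 21786) = Add(Mul(Add(Pow(Add(-6, Add(Mul(-3, Rational(1, 4)), Mul(2, Rational(-1, 3)))), -1), -22), Rational(-13, 9)), 21786) = Add(Mul(Add(Pow(Add(-6, Add(Rational(-3, 4), Rational(-2, 3))), -1), -22), Rational(-13, 9)), 21786) = Add(Mul(Add(Pow(Add(-6, Rational(-17, 12)), -1), -22), Rational(-13, 9)), 21786) = Add(Mul(Add(Pow(Rational(-89, 12), -1), -22), Rational(-13, 9)), 21786) = Add(Mul(Add(Rational(-12, 89), -22), Rational(-13, 9)), 21786) = Add(Mul(Rational(-1970, 89), Rational(-13, 9)), 21786) = Add(Rational(25610, 801), 21786) = Rational(17476196, 801)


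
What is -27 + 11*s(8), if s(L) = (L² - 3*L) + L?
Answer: 501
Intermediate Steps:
s(L) = L² - 2*L
-27 + 11*s(8) = -27 + 11*(8*(-2 + 8)) = -27 + 11*(8*6) = -27 + 11*48 = -27 + 528 = 501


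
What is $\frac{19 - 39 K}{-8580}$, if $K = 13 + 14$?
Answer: $\frac{47}{390} \approx 0.12051$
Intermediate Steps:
$K = 27$
$\frac{19 - 39 K}{-8580} = \frac{19 - 1053}{-8580} = \left(19 - 1053\right) \left(- \frac{1}{8580}\right) = \left(-1034\right) \left(- \frac{1}{8580}\right) = \frac{47}{390}$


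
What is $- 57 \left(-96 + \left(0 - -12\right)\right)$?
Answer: $4788$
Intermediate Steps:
$- 57 \left(-96 + \left(0 - -12\right)\right) = - 57 \left(-96 + \left(0 + 12\right)\right) = - 57 \left(-96 + 12\right) = \left(-57\right) \left(-84\right) = 4788$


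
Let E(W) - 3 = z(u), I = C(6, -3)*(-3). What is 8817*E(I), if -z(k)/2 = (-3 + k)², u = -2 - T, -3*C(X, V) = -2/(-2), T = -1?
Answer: -255693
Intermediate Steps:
C(X, V) = -⅓ (C(X, V) = -(-2)/(3*(-2)) = -(-2)*(-1)/(3*2) = -⅓*1 = -⅓)
u = -1 (u = -2 - 1*(-1) = -2 + 1 = -1)
I = 1 (I = -⅓*(-3) = 1)
z(k) = -2*(-3 + k)²
E(W) = -29 (E(W) = 3 - 2*(-3 - 1)² = 3 - 2*(-4)² = 3 - 2*16 = 3 - 32 = -29)
8817*E(I) = 8817*(-29) = -255693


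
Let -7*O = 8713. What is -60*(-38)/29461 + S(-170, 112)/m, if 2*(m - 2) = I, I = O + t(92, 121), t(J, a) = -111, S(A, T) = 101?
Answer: -10042247/139379991 ≈ -0.072049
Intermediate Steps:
O = -8713/7 (O = -1/7*8713 = -8713/7 ≈ -1244.7)
I = -9490/7 (I = -8713/7 - 111 = -9490/7 ≈ -1355.7)
m = -4731/7 (m = 2 + (1/2)*(-9490/7) = 2 - 4745/7 = -4731/7 ≈ -675.86)
-60*(-38)/29461 + S(-170, 112)/m = -60*(-38)/29461 + 101/(-4731/7) = 2280*(1/29461) + 101*(-7/4731) = 2280/29461 - 707/4731 = -10042247/139379991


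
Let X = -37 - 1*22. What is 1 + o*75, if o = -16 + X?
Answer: -5624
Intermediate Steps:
X = -59 (X = -37 - 22 = -59)
o = -75 (o = -16 - 59 = -75)
1 + o*75 = 1 - 75*75 = 1 - 5625 = -5624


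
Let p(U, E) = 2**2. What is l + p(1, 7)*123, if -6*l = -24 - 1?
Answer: 2977/6 ≈ 496.17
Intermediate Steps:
p(U, E) = 4
l = 25/6 (l = -(-24 - 1)/6 = -1/6*(-25) = 25/6 ≈ 4.1667)
l + p(1, 7)*123 = 25/6 + 4*123 = 25/6 + 492 = 2977/6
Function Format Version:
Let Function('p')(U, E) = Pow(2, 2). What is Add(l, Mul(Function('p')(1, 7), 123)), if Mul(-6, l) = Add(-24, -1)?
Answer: Rational(2977, 6) ≈ 496.17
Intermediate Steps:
Function('p')(U, E) = 4
l = Rational(25, 6) (l = Mul(Rational(-1, 6), Add(-24, -1)) = Mul(Rational(-1, 6), -25) = Rational(25, 6) ≈ 4.1667)
Add(l, Mul(Function('p')(1, 7), 123)) = Add(Rational(25, 6), Mul(4, 123)) = Add(Rational(25, 6), 492) = Rational(2977, 6)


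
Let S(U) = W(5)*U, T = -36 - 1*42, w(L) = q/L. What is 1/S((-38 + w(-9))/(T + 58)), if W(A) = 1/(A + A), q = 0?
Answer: 100/19 ≈ 5.2632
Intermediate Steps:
w(L) = 0 (w(L) = 0/L = 0)
T = -78 (T = -36 - 42 = -78)
W(A) = 1/(2*A)
S(U) = U/10 (S(U) = ((1/2)/5)*U = ((1/2)*(1/5))*U = U/10)
1/S((-38 + w(-9))/(T + 58)) = 1/(((-38 + 0)/(-78 + 58))/10) = 1/((-38/(-20))/10) = 1/((-38*(-1/20))/10) = 1/((1/10)*(19/10)) = 1/(19/100) = 100/19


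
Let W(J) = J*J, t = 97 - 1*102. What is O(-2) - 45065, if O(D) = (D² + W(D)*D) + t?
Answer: -45074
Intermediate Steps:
t = -5 (t = 97 - 102 = -5)
W(J) = J²
O(D) = -5 + D² + D³ (O(D) = (D² + D²*D) - 5 = (D² + D³) - 5 = -5 + D² + D³)
O(-2) - 45065 = (-5 + (-2)² + (-2)³) - 45065 = (-5 + 4 - 8) - 45065 = -9 - 45065 = -45074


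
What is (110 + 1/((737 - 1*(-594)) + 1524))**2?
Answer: 98628030601/8151025 ≈ 12100.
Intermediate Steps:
(110 + 1/((737 - 1*(-594)) + 1524))**2 = (110 + 1/((737 + 594) + 1524))**2 = (110 + 1/(1331 + 1524))**2 = (110 + 1/2855)**2 = (314051/2855)**2 = 98628030601/8151025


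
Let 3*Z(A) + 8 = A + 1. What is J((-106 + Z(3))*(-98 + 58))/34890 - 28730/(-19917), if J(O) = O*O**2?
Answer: 472856408390510/208471239 ≈ 2.2682e+6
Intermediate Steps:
Z(A) = -7/3 + A/3 (Z(A) = -8/3 + (A + 1)/3 = -8/3 + (1 + A)/3 = -8/3 + (1/3 + A/3) = -7/3 + A/3)
J(O) = O**3
J((-106 + Z(3))*(-98 + 58))/34890 - 28730/(-19917) = ((-106 + (-7/3 + (1/3)*3))*(-98 + 58))**3/34890 - 28730/(-19917) = ((-106 + (-7/3 + 1))*(-40))**3*(1/34890) - 28730*(-1/19917) = ((-106 - 4/3)*(-40))**3*(1/34890) + 28730/19917 = (-322/3*(-40))**3*(1/34890) + 28730/19917 = (12880/3)**3*(1/34890) + 28730/19917 = (2136719872000/27)*(1/34890) + 28730/19917 = 213671987200/94203 + 28730/19917 = 472856408390510/208471239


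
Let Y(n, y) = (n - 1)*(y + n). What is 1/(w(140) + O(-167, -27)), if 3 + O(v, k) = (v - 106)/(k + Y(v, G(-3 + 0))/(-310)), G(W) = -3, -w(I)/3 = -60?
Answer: 1231/220708 ≈ 0.0055775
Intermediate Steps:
w(I) = 180 (w(I) = -3*(-60) = 180)
Y(n, y) = (-1 + n)*(n + y)
O(v, k) = -3 + (-106 + v)/(-3/310 + k - v²/310 + 2*v/155) (O(v, k) = -3 + (v - 106)/(k + (v² - v - 1*(-3) + v*(-3))/(-310)) = -3 + (-106 + v)/(k + (v² - v + 3 - 3*v)*(-1/310)) = -3 + (-106 + v)/(k + (3 + v² - 4*v)*(-1/310)) = -3 + (-106 + v)/(k + (-3/310 - v²/310 + 2*v/155)) = -3 + (-106 + v)/(-3/310 + k - v²/310 + 2*v/155))
1/(w(140) + O(-167, -27)) = 1/(180 + (32851 - 298*(-167) - 3*(-167)² + 930*(-27))/(3 + (-167)² - 310*(-27) - 4*(-167))) = 1/(180 + (32851 + 49766 - 3*27889 - 25110)/(3 + 27889 + 8370 + 668)) = 1/(180 + (32851 + 49766 - 83667 - 25110)/36930) = 1/(180 + (1/36930)*(-26160)) = 1/(180 - 872/1231) = 1/(220708/1231) = 1231/220708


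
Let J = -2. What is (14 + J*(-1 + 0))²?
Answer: 256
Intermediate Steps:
(14 + J*(-1 + 0))² = (14 - 2*(-1 + 0))² = (14 - 2*(-1))² = (14 + 2)² = 16² = 256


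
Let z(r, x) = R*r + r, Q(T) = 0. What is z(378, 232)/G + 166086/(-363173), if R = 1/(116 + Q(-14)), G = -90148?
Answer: -876425446773/1898880537032 ≈ -0.46155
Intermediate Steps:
R = 1/116 (R = 1/(116 + 0) = 1/116 ≈ 0.0086207)
z(r, x) = 117*r/116 (z(r, x) = r/116 + r = 117*r/116)
z(378, 232)/G + 166086/(-363173) = ((117/116)*378)/(-90148) + 166086/(-363173) = (22113/58)*(-1/90148) + 166086*(-1/363173) = -22113/5228584 - 166086/363173 = -876425446773/1898880537032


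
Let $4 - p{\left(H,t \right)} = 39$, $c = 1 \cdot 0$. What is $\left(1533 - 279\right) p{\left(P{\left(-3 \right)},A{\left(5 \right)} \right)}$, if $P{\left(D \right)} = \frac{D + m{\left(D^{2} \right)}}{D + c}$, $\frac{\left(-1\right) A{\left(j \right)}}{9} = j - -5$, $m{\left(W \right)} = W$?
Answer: $-43890$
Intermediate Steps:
$A{\left(j \right)} = -45 - 9 j$ ($A{\left(j \right)} = - 9 \left(j - -5\right) = - 9 \left(j + 5\right) = - 9 \left(5 + j\right) = -45 - 9 j$)
$c = 0$
$P{\left(D \right)} = \frac{D + D^{2}}{D}$ ($P{\left(D \right)} = \frac{D + D^{2}}{D + 0} = \frac{D + D^{2}}{D}$)
$p{\left(H,t \right)} = -35$ ($p{\left(H,t \right)} = 4 - 39 = -35$)
$\left(1533 - 279\right) p{\left(P{\left(-3 \right)},A{\left(5 \right)} \right)} = \left(1533 - 279\right) \left(-35\right) = 1254 \left(-35\right) = -43890$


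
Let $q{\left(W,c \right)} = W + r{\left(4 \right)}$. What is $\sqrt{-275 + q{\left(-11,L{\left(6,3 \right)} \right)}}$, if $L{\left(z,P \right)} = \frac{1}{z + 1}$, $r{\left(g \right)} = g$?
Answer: $i \sqrt{282} \approx 16.793 i$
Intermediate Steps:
$L{\left(z,P \right)} = \frac{1}{1 + z}$
$q{\left(W,c \right)} = 4 + W$ ($q{\left(W,c \right)} = W + 4 = 4 + W$)
$\sqrt{-275 + q{\left(-11,L{\left(6,3 \right)} \right)}} = \sqrt{-275 + \left(4 - 11\right)} = \sqrt{-275 - 7} = \sqrt{-282} = i \sqrt{282}$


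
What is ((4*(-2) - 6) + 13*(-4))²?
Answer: 4356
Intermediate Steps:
((4*(-2) - 6) + 13*(-4))² = ((-8 - 6) - 52)² = (-14 - 52)² = (-66)² = 4356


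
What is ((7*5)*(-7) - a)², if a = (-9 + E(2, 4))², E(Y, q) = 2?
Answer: 86436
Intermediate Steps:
a = 49 (a = (-9 + 2)² = (-7)² = 49)
((7*5)*(-7) - a)² = ((7*5)*(-7) - 1*49)² = (35*(-7) - 49)² = (-245 - 49)² = (-294)² = 86436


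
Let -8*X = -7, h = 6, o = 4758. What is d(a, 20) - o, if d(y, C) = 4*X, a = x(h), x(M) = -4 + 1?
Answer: -9509/2 ≈ -4754.5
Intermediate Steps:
X = 7/8 (X = -1/8*(-7) = 7/8 ≈ 0.87500)
x(M) = -3
a = -3
d(y, C) = 7/2 (d(y, C) = 4*(7/8) = 7/2)
d(a, 20) - o = 7/2 - 1*4758 = 7/2 - 4758 = -9509/2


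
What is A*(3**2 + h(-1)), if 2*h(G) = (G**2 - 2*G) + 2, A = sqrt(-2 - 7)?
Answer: 69*I/2 ≈ 34.5*I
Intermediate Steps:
A = 3*I (A = sqrt(-9) = 3*I ≈ 3.0*I)
h(G) = 1 + G**2/2 - G (h(G) = ((G**2 - 2*G) + 2)/2 = (2 + G**2 - 2*G)/2 = 1 + G**2/2 - G)
A*(3**2 + h(-1)) = (3*I)*(3**2 + (1 + (1/2)*(-1)**2 - 1*(-1))) = (3*I)*(9 + (1 + (1/2)*1 + 1)) = (3*I)*(9 + (1 + 1/2 + 1)) = (3*I)*(9 + 5/2) = (3*I)*(23/2) = 69*I/2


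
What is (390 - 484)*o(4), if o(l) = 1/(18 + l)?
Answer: -47/11 ≈ -4.2727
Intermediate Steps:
(390 - 484)*o(4) = (390 - 484)/(18 + 4) = -94/22 = -94*1/22 = -47/11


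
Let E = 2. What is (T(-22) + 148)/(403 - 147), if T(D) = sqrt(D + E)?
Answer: 37/64 + I*sqrt(5)/128 ≈ 0.57813 + 0.017469*I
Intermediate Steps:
T(D) = sqrt(2 + D) (T(D) = sqrt(D + 2) = sqrt(2 + D))
(T(-22) + 148)/(403 - 147) = (sqrt(2 - 22) + 148)/(403 - 147) = (sqrt(-20) + 148)/256 = (2*I*sqrt(5) + 148)*(1/256) = (148 + 2*I*sqrt(5))*(1/256) = 37/64 + I*sqrt(5)/128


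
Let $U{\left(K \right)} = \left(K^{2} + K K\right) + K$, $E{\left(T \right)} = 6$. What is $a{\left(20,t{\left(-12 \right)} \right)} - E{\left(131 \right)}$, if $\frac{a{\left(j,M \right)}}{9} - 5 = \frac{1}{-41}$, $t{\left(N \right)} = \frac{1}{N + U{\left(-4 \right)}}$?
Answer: $\frac{1590}{41} \approx 38.781$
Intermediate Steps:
$U{\left(K \right)} = K + 2 K^{2}$ ($U{\left(K \right)} = \left(K^{2} + K^{2}\right) + K = 2 K^{2} + K = K + 2 K^{2}$)
$t{\left(N \right)} = \frac{1}{28 + N}$ ($t{\left(N \right)} = \frac{1}{N - 4 \left(1 + 2 \left(-4\right)\right)} = \frac{1}{N - 4 \left(1 - 8\right)} = \frac{1}{N - -28} = \frac{1}{N + 28} = \frac{1}{28 + N}$)
$a{\left(j,M \right)} = \frac{1836}{41}$ ($a{\left(j,M \right)} = 45 + \frac{9}{-41} = 45 + 9 \left(- \frac{1}{41}\right) = 45 - \frac{9}{41} = \frac{1836}{41}$)
$a{\left(20,t{\left(-12 \right)} \right)} - E{\left(131 \right)} = \frac{1836}{41} - 6 = \frac{1590}{41}$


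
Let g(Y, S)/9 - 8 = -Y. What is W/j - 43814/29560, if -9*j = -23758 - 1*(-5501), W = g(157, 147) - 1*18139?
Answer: -2991185699/269838460 ≈ -11.085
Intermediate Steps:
g(Y, S) = 72 - 9*Y (g(Y, S) = 72 + 9*(-Y) = 72 - 9*Y)
W = -19480 (W = (72 - 9*157) - 1*18139 = (72 - 1413) - 18139 = -1341 - 18139 = -19480)
j = 18257/9 (j = -(-23758 - 1*(-5501))/9 = -(-23758 + 5501)/9 = -1/9*(-18257) = 18257/9 ≈ 2028.6)
W/j - 43814/29560 = -19480/18257/9 - 43814/29560 = -19480*9/18257 - 43814*1/29560 = -175320/18257 - 21907/14780 = -2991185699/269838460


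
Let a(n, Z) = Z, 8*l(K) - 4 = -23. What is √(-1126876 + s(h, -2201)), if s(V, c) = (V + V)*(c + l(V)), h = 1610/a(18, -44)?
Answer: I*√1869457766/44 ≈ 982.66*I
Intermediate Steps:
l(K) = -19/8 (l(K) = ½ + (⅛)*(-23) = ½ - 23/8 = -19/8)
h = -805/22 (h = 1610/(-44) = 1610*(-1/44) = -805/22 ≈ -36.591)
s(V, c) = 2*V*(-19/8 + c) (s(V, c) = (V + V)*(c - 19/8) = (2*V)*(-19/8 + c) = 2*V*(-19/8 + c))
√(-1126876 + s(h, -2201)) = √(-1126876 + (¼)*(-805/22)*(-19 + 8*(-2201))) = √(-1126876 + (¼)*(-805/22)*(-19 - 17608)) = √(-1126876 + (¼)*(-805/22)*(-17627)) = √(-1126876 + 14189735/88) = √(-84975353/88) = I*√1869457766/44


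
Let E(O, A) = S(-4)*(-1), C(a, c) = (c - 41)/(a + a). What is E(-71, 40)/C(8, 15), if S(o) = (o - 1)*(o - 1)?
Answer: 200/13 ≈ 15.385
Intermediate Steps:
S(o) = (-1 + o)² (S(o) = (-1 + o)*(-1 + o) = (-1 + o)²)
C(a, c) = (-41 + c)/(2*a) (C(a, c) = (-41 + c)/((2*a)) = (-41 + c)*(1/(2*a)) = (-41 + c)/(2*a))
E(O, A) = -25 (E(O, A) = (-1 - 4)²*(-1) = (-5)²*(-1) = 25*(-1) = -25)
E(-71, 40)/C(8, 15) = -25*16/(-41 + 15) = -25/((½)*(⅛)*(-26)) = -25/(-13/8) = -25*(-8/13) = 200/13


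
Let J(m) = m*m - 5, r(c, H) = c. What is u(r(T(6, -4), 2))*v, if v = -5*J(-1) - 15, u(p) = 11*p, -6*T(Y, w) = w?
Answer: 110/3 ≈ 36.667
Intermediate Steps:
T(Y, w) = -w/6
J(m) = -5 + m² (J(m) = m² - 5 = -5 + m²)
v = 5 (v = -5*(-5 + (-1)²) - 15 = -5*(-5 + 1) - 15 = -5*(-4) - 15 = 20 - 15 = 5)
u(r(T(6, -4), 2))*v = (11*(-⅙*(-4)))*5 = (11*(⅔))*5 = (22/3)*5 = 110/3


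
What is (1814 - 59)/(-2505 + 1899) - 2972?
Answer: -600929/202 ≈ -2974.9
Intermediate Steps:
(1814 - 59)/(-2505 + 1899) - 2972 = 1755/(-606) - 2972 = 1755*(-1/606) - 2972 = -585/202 - 2972 = -600929/202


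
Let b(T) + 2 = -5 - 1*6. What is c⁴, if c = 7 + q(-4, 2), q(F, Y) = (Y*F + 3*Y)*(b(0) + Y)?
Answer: 707281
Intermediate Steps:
b(T) = -13 (b(T) = -2 + (-5 - 1*6) = -2 + (-5 - 6) = -2 - 11 = -13)
q(F, Y) = (-13 + Y)*(3*Y + F*Y) (q(F, Y) = (Y*F + 3*Y)*(-13 + Y) = (F*Y + 3*Y)*(-13 + Y) = (3*Y + F*Y)*(-13 + Y) = (-13 + Y)*(3*Y + F*Y))
c = 29 (c = 7 + 2*(-39 - 13*(-4) + 3*2 - 4*2) = 7 + 2*(-39 + 52 + 6 - 8) = 7 + 2*11 = 7 + 22 = 29)
c⁴ = 29⁴ = 707281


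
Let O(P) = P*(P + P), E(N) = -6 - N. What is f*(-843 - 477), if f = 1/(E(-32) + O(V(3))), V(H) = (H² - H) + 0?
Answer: -660/49 ≈ -13.469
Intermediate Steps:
V(H) = H² - H
O(P) = 2*P² (O(P) = P*(2*P) = 2*P²)
f = 1/98 (f = 1/((-6 - 1*(-32)) + 2*(3*(-1 + 3))²) = 1/((-6 + 32) + 2*(3*2)²) = 1/(26 + 2*6²) = 1/(26 + 2*36) = 1/(26 + 72) = 1/98 ≈ 0.010204)
f*(-843 - 477) = (-843 - 477)/98 = (1/98)*(-1320) = -660/49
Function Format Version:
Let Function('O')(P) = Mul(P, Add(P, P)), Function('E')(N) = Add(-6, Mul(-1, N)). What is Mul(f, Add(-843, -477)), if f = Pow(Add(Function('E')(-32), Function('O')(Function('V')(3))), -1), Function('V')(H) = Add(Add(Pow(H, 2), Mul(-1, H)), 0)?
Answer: Rational(-660, 49) ≈ -13.469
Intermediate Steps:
Function('V')(H) = Add(Pow(H, 2), Mul(-1, H))
Function('O')(P) = Mul(2, Pow(P, 2)) (Function('O')(P) = Mul(P, Mul(2, P)) = Mul(2, Pow(P, 2)))
f = Rational(1, 98) (f = Pow(Add(Add(-6, Mul(-1, -32)), Mul(2, Pow(Mul(3, Add(-1, 3)), 2))), -1) = Pow(Add(Add(-6, 32), Mul(2, Pow(Mul(3, 2), 2))), -1) = Pow(Add(26, Mul(2, Pow(6, 2))), -1) = Pow(Add(26, Mul(2, 36)), -1) = Pow(Add(26, 72), -1) = Pow(98, -1) = Rational(1, 98) ≈ 0.010204)
Mul(f, Add(-843, -477)) = Mul(Rational(1, 98), Add(-843, -477)) = Mul(Rational(1, 98), -1320) = Rational(-660, 49)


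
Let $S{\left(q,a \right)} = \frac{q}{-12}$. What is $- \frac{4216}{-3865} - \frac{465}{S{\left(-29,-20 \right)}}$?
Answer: $- \frac{21444436}{112085} \approx -191.32$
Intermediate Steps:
$S{\left(q,a \right)} = - \frac{q}{12}$ ($S{\left(q,a \right)} = q \left(- \frac{1}{12}\right) = - \frac{q}{12}$)
$- \frac{4216}{-3865} - \frac{465}{S{\left(-29,-20 \right)}} = - \frac{4216}{-3865} - \frac{465}{\left(- \frac{1}{12}\right) \left(-29\right)} = \left(-4216\right) \left(- \frac{1}{3865}\right) - \frac{465}{\frac{29}{12}} = \frac{4216}{3865} - \frac{5580}{29} = - \frac{21444436}{112085}$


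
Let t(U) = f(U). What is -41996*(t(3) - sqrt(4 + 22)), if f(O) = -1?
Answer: 41996 + 41996*sqrt(26) ≈ 2.5613e+5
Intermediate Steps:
t(U) = -1
-41996*(t(3) - sqrt(4 + 22)) = -41996*(-1 - sqrt(4 + 22)) = -41996*(-1 - sqrt(26)) = 41996 + 41996*sqrt(26)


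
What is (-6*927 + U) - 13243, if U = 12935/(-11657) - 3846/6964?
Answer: -763356275651/40589674 ≈ -18807.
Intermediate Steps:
U = -67456081/40589674 (U = 12935*(-1/11657) - 3846*1/6964 = -12935/11657 - 1923/3482 = -67456081/40589674 ≈ -1.6619)
(-6*927 + U) - 13243 = (-6*927 - 67456081/40589674) - 13243 = (-5562 - 67456081/40589674) - 13243 = -225827222869/40589674 - 13243 = -763356275651/40589674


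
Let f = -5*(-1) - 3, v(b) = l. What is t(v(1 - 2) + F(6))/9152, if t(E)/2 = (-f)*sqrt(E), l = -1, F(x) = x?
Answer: -sqrt(5)/2288 ≈ -0.00097730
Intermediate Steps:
v(b) = -1
f = 2 (f = 5 - 3 = 2)
t(E) = -4*sqrt(E) (t(E) = 2*((-1*2)*sqrt(E)) = 2*(-2*sqrt(E)) = -4*sqrt(E))
t(v(1 - 2) + F(6))/9152 = -4*sqrt(-1 + 6)/9152 = -4*sqrt(5)*(1/9152) = -sqrt(5)/2288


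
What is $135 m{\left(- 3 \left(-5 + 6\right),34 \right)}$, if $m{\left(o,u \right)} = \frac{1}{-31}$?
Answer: $- \frac{135}{31} \approx -4.3548$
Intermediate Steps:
$m{\left(o,u \right)} = - \frac{1}{31}$
$135 m{\left(- 3 \left(-5 + 6\right),34 \right)} = 135 \left(- \frac{1}{31}\right) = - \frac{135}{31}$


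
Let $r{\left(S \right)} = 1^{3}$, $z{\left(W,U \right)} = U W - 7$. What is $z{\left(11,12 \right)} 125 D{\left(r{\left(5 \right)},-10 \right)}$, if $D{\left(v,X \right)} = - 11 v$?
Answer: $-171875$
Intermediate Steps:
$z{\left(W,U \right)} = -7 + U W$
$r{\left(S \right)} = 1$
$z{\left(11,12 \right)} 125 D{\left(r{\left(5 \right)},-10 \right)} = \left(-7 + 12 \cdot 11\right) 125 \left(\left(-11\right) 1\right) = \left(-7 + 132\right) 125 \left(-11\right) = 125 \cdot 125 \left(-11\right) = 15625 \left(-11\right) = -171875$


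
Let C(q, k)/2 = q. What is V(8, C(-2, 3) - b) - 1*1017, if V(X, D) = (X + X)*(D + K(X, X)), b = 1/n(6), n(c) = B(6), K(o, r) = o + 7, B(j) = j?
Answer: -2531/3 ≈ -843.67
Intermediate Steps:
K(o, r) = 7 + o
C(q, k) = 2*q
n(c) = 6
b = ⅙ (b = 1/6 = ⅙ ≈ 0.16667)
V(X, D) = 2*X*(7 + D + X) (V(X, D) = (X + X)*(D + (7 + X)) = (2*X)*(7 + D + X) = 2*X*(7 + D + X))
V(8, C(-2, 3) - b) - 1*1017 = 2*8*(7 + (2*(-2) - 1*⅙) + 8) - 1*1017 = 2*8*(7 + (-4 - ⅙) + 8) - 1017 = 2*8*(7 - 25/6 + 8) - 1017 = 2*8*(65/6) - 1017 = 520/3 - 1017 = -2531/3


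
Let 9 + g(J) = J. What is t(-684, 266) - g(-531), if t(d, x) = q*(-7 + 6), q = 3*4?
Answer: 528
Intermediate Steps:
q = 12
g(J) = -9 + J
t(d, x) = -12 (t(d, x) = 12*(-7 + 6) = 12*(-1) = -12)
t(-684, 266) - g(-531) = -12 - (-9 - 531) = -12 - 1*(-540) = -12 + 540 = 528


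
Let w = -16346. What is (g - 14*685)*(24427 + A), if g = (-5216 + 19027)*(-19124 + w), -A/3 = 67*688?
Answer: 55778882519360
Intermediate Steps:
A = -138288 (A = -201*688 = -3*46096 = -138288)
g = -489876170 (g = (-5216 + 19027)*(-19124 - 16346) = 13811*(-35470) = -489876170)
(g - 14*685)*(24427 + A) = (-489876170 - 14*685)*(24427 - 138288) = (-489876170 - 9590)*(-113861) = -489885760*(-113861) = 55778882519360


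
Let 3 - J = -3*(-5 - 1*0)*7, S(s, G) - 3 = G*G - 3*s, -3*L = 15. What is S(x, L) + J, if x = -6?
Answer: -56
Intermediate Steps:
L = -5 (L = -1/3*15 = -5)
S(s, G) = 3 + G**2 - 3*s (S(s, G) = 3 + (G*G - 3*s) = 3 + (G**2 - 3*s) = 3 + G**2 - 3*s)
J = -102 (J = 3 - (-3*(-5 - 1*0))*7 = 3 - (-3*(-5 + 0))*7 = 3 - (-3*(-5))*7 = 3 - 15*7 = 3 - 1*105 = 3 - 105 = -102)
S(x, L) + J = (3 + (-5)**2 - 3*(-6)) - 102 = (3 + 25 + 18) - 102 = 46 - 102 = -56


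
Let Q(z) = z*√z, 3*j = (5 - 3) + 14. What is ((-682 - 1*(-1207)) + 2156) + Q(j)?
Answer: 2681 + 64*√3/9 ≈ 2693.3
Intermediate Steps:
j = 16/3 (j = ((5 - 3) + 14)/3 = (2 + 14)/3 = (⅓)*16 = 16/3 ≈ 5.3333)
Q(z) = z^(3/2)
((-682 - 1*(-1207)) + 2156) + Q(j) = ((-682 - 1*(-1207)) + 2156) + (16/3)^(3/2) = ((-682 + 1207) + 2156) + 64*√3/9 = (525 + 2156) + 64*√3/9 = 2681 + 64*√3/9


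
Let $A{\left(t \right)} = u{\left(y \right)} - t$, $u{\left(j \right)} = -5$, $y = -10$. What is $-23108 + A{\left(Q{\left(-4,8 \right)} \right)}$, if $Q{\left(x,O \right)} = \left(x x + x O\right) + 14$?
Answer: $-23111$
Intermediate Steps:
$Q{\left(x,O \right)} = 14 + x^{2} + O x$ ($Q{\left(x,O \right)} = \left(x^{2} + O x\right) + 14 = 14 + x^{2} + O x$)
$A{\left(t \right)} = -5 - t$
$-23108 + A{\left(Q{\left(-4,8 \right)} \right)} = -23108 - \left(35 - 32\right) = -23108 - 3 = -23111$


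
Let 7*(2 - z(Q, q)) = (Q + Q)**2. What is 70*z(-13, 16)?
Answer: -6620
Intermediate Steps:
z(Q, q) = 2 - 4*Q**2/7 (z(Q, q) = 2 - (Q + Q)**2/7 = 2 - 4*Q**2/7)
70*z(-13, 16) = 70*(2 - 4/7*(-13)**2) = 70*(2 - 4/7*169) = 70*(2 - 676/7) = 70*(-662/7) = -6620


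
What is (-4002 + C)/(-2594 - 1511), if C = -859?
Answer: 4861/4105 ≈ 1.1842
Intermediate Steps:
(-4002 + C)/(-2594 - 1511) = (-4002 - 859)/(-2594 - 1511) = -4861/(-4105) = -4861*(-1/4105) = 4861/4105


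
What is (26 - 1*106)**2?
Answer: 6400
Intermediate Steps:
(26 - 1*106)**2 = (26 - 106)**2 = (-80)**2 = 6400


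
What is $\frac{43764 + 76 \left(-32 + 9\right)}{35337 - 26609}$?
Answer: $\frac{5252}{1091} \approx 4.8139$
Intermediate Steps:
$\frac{43764 + 76 \left(-32 + 9\right)}{35337 - 26609} = \frac{43764 + 76 \left(-23\right)}{8728} = \left(43764 - 1748\right) \frac{1}{8728} = 42016 \cdot \frac{1}{8728} = \frac{5252}{1091}$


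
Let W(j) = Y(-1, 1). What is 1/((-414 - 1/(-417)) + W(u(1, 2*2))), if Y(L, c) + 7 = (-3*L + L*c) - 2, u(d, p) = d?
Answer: -417/175556 ≈ -0.0023753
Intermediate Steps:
Y(L, c) = -9 - 3*L + L*c (Y(L, c) = -7 + ((-3*L + L*c) - 2) = -7 + (-2 - 3*L + L*c) = -9 - 3*L + L*c)
W(j) = -7 (W(j) = -9 - 3*(-1) - 1*1 = -9 + 3 - 1 = -7)
1/((-414 - 1/(-417)) + W(u(1, 2*2))) = 1/((-414 - 1/(-417)) - 7) = 1/((-414 - 1*(-1/417)) - 7) = 1/((-414 + 1/417) - 7) = 1/(-172637/417 - 7) = 1/(-175556/417) = -417/175556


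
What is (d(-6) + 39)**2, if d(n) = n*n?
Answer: 5625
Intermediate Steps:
d(n) = n**2
(d(-6) + 39)**2 = ((-6)**2 + 39)**2 = (36 + 39)**2 = 75**2 = 5625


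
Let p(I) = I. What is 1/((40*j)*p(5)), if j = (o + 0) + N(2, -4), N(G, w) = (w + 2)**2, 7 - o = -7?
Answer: 1/3600 ≈ 0.00027778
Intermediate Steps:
o = 14 (o = 7 - 1*(-7) = 7 + 7 = 14)
N(G, w) = (2 + w)**2
j = 18 (j = (14 + 0) + (2 - 4)**2 = 14 + (-2)**2 = 14 + 4 = 18)
1/((40*j)*p(5)) = 1/((40*18)*5) = 1/(720*5) = 1/3600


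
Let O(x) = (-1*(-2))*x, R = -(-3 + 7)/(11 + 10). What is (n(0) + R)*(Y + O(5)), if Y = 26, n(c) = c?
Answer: -48/7 ≈ -6.8571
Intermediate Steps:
R = -4/21 ≈ -0.19048
O(x) = 2*x
(n(0) + R)*(Y + O(5)) = (0 - 4/21)*(26 + 2*5) = -4*(26 + 10)/21 = -4/21*36 = -48/7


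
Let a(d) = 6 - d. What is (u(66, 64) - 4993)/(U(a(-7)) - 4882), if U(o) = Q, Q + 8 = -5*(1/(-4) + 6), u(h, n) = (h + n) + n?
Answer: 19196/19675 ≈ 0.97565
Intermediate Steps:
u(h, n) = h + 2*n
Q = -147/4 (Q = -8 - 5*(1/(-4) + 6) = -8 - 5*(-1/4 + 6) = -8 - 5*23/4 = -8 - 115/4 = -147/4 ≈ -36.750)
U(o) = -147/4
(u(66, 64) - 4993)/(U(a(-7)) - 4882) = ((66 + 2*64) - 4993)/(-147/4 - 4882) = ((66 + 128) - 4993)/(-19675/4) = (194 - 4993)*(-4/19675) = -4799*(-4/19675) = 19196/19675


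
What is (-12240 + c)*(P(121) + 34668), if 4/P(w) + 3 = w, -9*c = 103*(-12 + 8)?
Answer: -224480095672/531 ≈ -4.2275e+8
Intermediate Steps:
c = 412/9 (c = -103*(-12 + 8)/9 = -103*(-4)/9 = -⅑*(-412) = 412/9 ≈ 45.778)
P(w) = 4/(-3 + w)
(-12240 + c)*(P(121) + 34668) = (-12240 + 412/9)*(4/(-3 + 121) + 34668) = -109748*(4/118 + 34668)/9 = -109748*(4*(1/118) + 34668)/9 = -109748*(2/59 + 34668)/9 = -109748/9*2045414/59 = -224480095672/531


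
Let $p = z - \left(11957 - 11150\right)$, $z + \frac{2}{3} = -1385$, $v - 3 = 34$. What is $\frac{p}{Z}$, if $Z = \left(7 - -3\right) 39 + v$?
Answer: $- \frac{6578}{1281} \approx -5.135$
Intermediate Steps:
$v = 37$ ($v = 3 + 34 = 37$)
$z = - \frac{4157}{3}$ ($z = - \frac{2}{3} - 1385 = - \frac{4157}{3} \approx -1385.7$)
$Z = 427$ ($Z = \left(7 - -3\right) 39 + 37 = \left(7 + 3\right) 39 + 37 = 10 \cdot 39 + 37 = 390 + 37 = 427$)
$p = - \frac{6578}{3}$ ($p = - \frac{4157}{3} - \left(11957 - 11150\right) = - \frac{4157}{3} - 807 = - \frac{6578}{3} \approx -2192.7$)
$\frac{p}{Z} = - \frac{6578}{3 \cdot 427} = \left(- \frac{6578}{3}\right) \frac{1}{427} = - \frac{6578}{1281}$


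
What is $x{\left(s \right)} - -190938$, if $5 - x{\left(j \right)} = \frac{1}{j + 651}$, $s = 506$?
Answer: $\frac{220921050}{1157} \approx 1.9094 \cdot 10^{5}$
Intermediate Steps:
$x{\left(j \right)} = 5 - \frac{1}{651 + j}$ ($x{\left(j \right)} = 5 - \frac{1}{j + 651} = 5 - \frac{1}{651 + j}$)
$x{\left(s \right)} - -190938 = \frac{3254 + 5 \cdot 506}{651 + 506} - -190938 = \frac{3254 + 2530}{1157} + 190938 = \frac{1}{1157} \cdot 5784 + 190938 = \frac{5784}{1157} + 190938 = \frac{220921050}{1157}$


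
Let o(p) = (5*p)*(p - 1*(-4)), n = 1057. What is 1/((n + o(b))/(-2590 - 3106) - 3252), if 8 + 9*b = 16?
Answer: -461376/1500482129 ≈ -0.00030748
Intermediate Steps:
b = 8/9 (b = -8/9 + (1/9)*16 = -8/9 + 16/9 = 8/9 ≈ 0.88889)
o(p) = 5*p*(4 + p) (o(p) = (5*p)*(p + 4) = (5*p)*(4 + p) = 5*p*(4 + p))
1/((n + o(b))/(-2590 - 3106) - 3252) = 1/((1057 + 5*(8/9)*(4 + 8/9))/(-2590 - 3106) - 3252) = 1/((1057 + 5*(8/9)*(44/9))/(-5696) - 3252) = 1/((1057 + 1760/81)*(-1/5696) - 3252) = 1/((87377/81)*(-1/5696) - 3252) = 1/(-87377/461376 - 3252) = 1/(-1500482129/461376) = -461376/1500482129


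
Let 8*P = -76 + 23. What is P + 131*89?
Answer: 93219/8 ≈ 11652.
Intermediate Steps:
P = -53/8 (P = (-76 + 23)/8 = (⅛)*(-53) = -53/8 ≈ -6.6250)
P + 131*89 = -53/8 + 131*89 = -53/8 + 11659 = 93219/8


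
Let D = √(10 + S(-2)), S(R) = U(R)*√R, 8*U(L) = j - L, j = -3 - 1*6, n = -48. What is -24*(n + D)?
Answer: 1152 - 6*√(160 - 14*I*√2) ≈ 1076.0 + 4.6868*I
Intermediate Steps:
j = -9 (j = -3 - 6 = -9)
U(L) = -9/8 - L/8 (U(L) = (-9 - L)/8 = -9/8 - L/8)
S(R) = √R*(-9/8 - R/8) (S(R) = (-9/8 - R/8)*√R = √R*(-9/8 - R/8))
D = √(10 - 7*I*√2/8) (D = √(10 + √(-2)*(-9 - 1*(-2))/8) = √(10 + (I*√2)*(-9 + 2)/8) = √(10 + (⅛)*(I*√2)*(-7)) = √(10 - 7*I*√2/8) ≈ 3.1683 - 0.19528*I)
-24*(n + D) = -24*(-48 + √(160 - 14*I*√2)/4) = 1152 - 6*√(160 - 14*I*√2)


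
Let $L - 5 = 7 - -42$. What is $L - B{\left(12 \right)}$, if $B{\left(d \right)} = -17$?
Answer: $71$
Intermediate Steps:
$L = 54$ ($L = 5 + \left(7 - -42\right) = 5 + \left(7 + 42\right) = 5 + 49 = 54$)
$L - B{\left(12 \right)} = 54 - -17 = 54 + 17 = 71$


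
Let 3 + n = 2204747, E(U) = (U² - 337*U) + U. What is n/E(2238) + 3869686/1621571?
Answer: 5011787114140/1725625589499 ≈ 2.9043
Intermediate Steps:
E(U) = U² - 336*U
n = 2204744 (n = -3 + 2204747 = 2204744)
n/E(2238) + 3869686/1621571 = 2204744/((2238*(-336 + 2238))) + 3869686/1621571 = 2204744/((2238*1902)) + 3869686*(1/1621571) = 2204744/4256676 + 3869686/1621571 = 2204744*(1/4256676) + 3869686/1621571 = 551186/1064169 + 3869686/1621571 = 5011787114140/1725625589499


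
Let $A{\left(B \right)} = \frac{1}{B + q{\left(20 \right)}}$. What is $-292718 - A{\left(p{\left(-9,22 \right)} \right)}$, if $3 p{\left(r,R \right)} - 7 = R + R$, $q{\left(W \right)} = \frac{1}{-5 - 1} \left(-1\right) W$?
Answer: $- \frac{17855801}{61} \approx -2.9272 \cdot 10^{5}$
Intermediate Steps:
$q{\left(W \right)} = \frac{W}{6}$ ($q{\left(W \right)} = \frac{1}{-6} \left(-1\right) W = \left(- \frac{1}{6}\right) \left(-1\right) W = \frac{W}{6}$)
$p{\left(r,R \right)} = \frac{7}{3} + \frac{2 R}{3}$ ($p{\left(r,R \right)} = \frac{7}{3} + \frac{R + R}{3} = \frac{7}{3} + \frac{2 R}{3}$)
$A{\left(B \right)} = \frac{1}{\frac{10}{3} + B}$ ($A{\left(B \right)} = \frac{1}{B + \frac{1}{6} \cdot 20} = \frac{1}{B + \frac{10}{3}} = \frac{1}{\frac{10}{3} + B}$)
$-292718 - A{\left(p{\left(-9,22 \right)} \right)} = -292718 - \frac{3}{10 + 3 \left(\frac{7}{3} + \frac{2}{3} \cdot 22\right)} = -292718 - \frac{3}{10 + 3 \left(\frac{7}{3} + \frac{44}{3}\right)} = -292718 - \frac{3}{10 + 3 \cdot 17} = -292718 - \frac{3}{10 + 51} = -292718 - \frac{3}{61} = - \frac{17855801}{61}$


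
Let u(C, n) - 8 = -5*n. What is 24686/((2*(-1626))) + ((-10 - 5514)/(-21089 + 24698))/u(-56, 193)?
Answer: -14207143945/1871966646 ≈ -7.5894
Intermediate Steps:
u(C, n) = 8 - 5*n
24686/((2*(-1626))) + ((-10 - 5514)/(-21089 + 24698))/u(-56, 193) = 24686/((2*(-1626))) + ((-10 - 5514)/(-21089 + 24698))/(8 - 5*193) = 24686/(-3252) + (-5524/3609)/(8 - 965) = 24686*(-1/3252) - 5524*1/3609/(-957) = -12343/1626 - 5524/3609*(-1/957) = -12343/1626 + 5524/3453813 = -14207143945/1871966646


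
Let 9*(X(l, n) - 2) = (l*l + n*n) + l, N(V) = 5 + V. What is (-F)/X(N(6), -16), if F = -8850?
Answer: 39825/203 ≈ 196.18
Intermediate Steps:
X(l, n) = 2 + l/9 + l²/9 + n²/9 (X(l, n) = 2 + ((l*l + n*n) + l)/9 = 2 + ((l² + n²) + l)/9 = 2 + (l + l² + n²)/9 = 2 + (l/9 + l²/9 + n²/9) = 2 + l/9 + l²/9 + n²/9)
(-F)/X(N(6), -16) = (-1*(-8850))/(2 + (5 + 6)/9 + (5 + 6)²/9 + (⅑)*(-16)²) = 8850/(2 + (⅑)*11 + (⅑)*11² + (⅑)*256) = 8850/(2 + 11/9 + (⅑)*121 + 256/9) = 8850/(2 + 11/9 + 121/9 + 256/9) = 8850/(406/9) = 8850*(9/406) = 39825/203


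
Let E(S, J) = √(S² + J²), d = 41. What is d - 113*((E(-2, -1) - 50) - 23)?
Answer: 8290 - 113*√5 ≈ 8037.3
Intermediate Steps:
E(S, J) = √(J² + S²)
d - 113*((E(-2, -1) - 50) - 23) = 41 - 113*((√((-1)² + (-2)²) - 50) - 23) = 41 - 113*((√(1 + 4) - 50) - 23) = 41 - 113*((√5 - 50) - 23) = 41 - 113*((-50 + √5) - 23) = 41 - 113*(-73 + √5) = 41 + (8249 - 113*√5) = 8290 - 113*√5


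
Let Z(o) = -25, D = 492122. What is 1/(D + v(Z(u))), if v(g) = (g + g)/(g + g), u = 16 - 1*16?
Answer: 1/492123 ≈ 2.0320e-6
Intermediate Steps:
u = 0 (u = 16 - 16 = 0)
v(g) = 1 (v(g) = (2*g)/((2*g)) = (2*g)*(1/(2*g)) = 1)
1/(D + v(Z(u))) = 1/(492122 + 1) = 1/492123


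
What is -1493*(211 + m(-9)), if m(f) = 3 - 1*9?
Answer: -306065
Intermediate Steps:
m(f) = -6 (m(f) = 3 - 9 = -6)
-1493*(211 + m(-9)) = -1493*(211 - 6) = -1493*205 = -306065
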